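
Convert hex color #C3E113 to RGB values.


Hex: #C3E113
R = C3₁₆ = 195
G = E1₁₆ = 225
B = 13₁₆ = 19
= RGB(195, 225, 19)


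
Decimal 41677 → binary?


Divide by 2 repeatedly:
41677 ÷ 2 = 20838 remainder 1
20838 ÷ 2 = 10419 remainder 0
10419 ÷ 2 = 5209 remainder 1
5209 ÷ 2 = 2604 remainder 1
2604 ÷ 2 = 1302 remainder 0
1302 ÷ 2 = 651 remainder 0
651 ÷ 2 = 325 remainder 1
325 ÷ 2 = 162 remainder 1
162 ÷ 2 = 81 remainder 0
81 ÷ 2 = 40 remainder 1
40 ÷ 2 = 20 remainder 0
20 ÷ 2 = 10 remainder 0
10 ÷ 2 = 5 remainder 0
5 ÷ 2 = 2 remainder 1
2 ÷ 2 = 1 remainder 0
1 ÷ 2 = 0 remainder 1
Reading remainders bottom-up:
= 1010001011001101


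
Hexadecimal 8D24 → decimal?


Positional values:
Position 0: 4 × 16^0 = 4 × 1 = 4
Position 1: 2 × 16^1 = 2 × 16 = 32
Position 2: D × 16^2 = 13 × 256 = 3328
Position 3: 8 × 16^3 = 8 × 4096 = 32768
Sum = 4 + 32 + 3328 + 32768
= 36132


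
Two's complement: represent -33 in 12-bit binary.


Original: 000000100001
Step 1 - Invert all bits: 111111011110
Step 2 - Add 1: 111111011110 + 1
= 111111011111 (represents -33)


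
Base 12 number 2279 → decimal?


Positional values (base 12):
  9 × 12^0 = 9 × 1 = 9
  7 × 12^1 = 7 × 12 = 84
  2 × 12^2 = 2 × 144 = 288
  2 × 12^3 = 2 × 1728 = 3456
Sum = 9 + 84 + 288 + 3456
= 3837


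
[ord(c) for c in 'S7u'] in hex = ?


String: 'S7u'  (3 characters)
Per-character ASCII lookup:
  'S': uppercase starts at 65: 'S' = 65 + 18 = 83 → 0x53
  '7': digits start at 48: '7' = 48 + 7 = 55 → 0x37
  'u': lowercase starts at 97: 'u' = 97 + 20 = 117 → 0x75
= 0x53 0x37 0x75


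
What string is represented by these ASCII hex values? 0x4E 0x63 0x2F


Codes (hex): 0x4E 0x63 0x2F
Per-code ASCII lookup:
  0x4E = 78  (range 65-90: uppercase, 78 - 65 = 13) → 'N'
  0x63 = 99  (range 97-122: lowercase, 99 - 97 = 2) → 'c'
  0x2F = 47  (special character) → '/'
= 'Nc/'


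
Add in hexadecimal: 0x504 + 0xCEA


Align and add column by column (LSB to MSB, each column mod 16 with carry):
  0504
+ 0CEA
  ----
  col 0: 4(4) + A(10) + 0 (carry in) = 14 → E(14), carry out 0
  col 1: 0(0) + E(14) + 0 (carry in) = 14 → E(14), carry out 0
  col 2: 5(5) + C(12) + 0 (carry in) = 17 → 1(1), carry out 1
  col 3: 0(0) + 0(0) + 1 (carry in) = 1 → 1(1), carry out 0
Reading digits MSB→LSB: 11EE
Strip leading zeros: 11EE
= 0x11EE


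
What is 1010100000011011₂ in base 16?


Group into 4-bit nibbles: 1010100000011011
  1010 = A
  1000 = 8
  0001 = 1
  1011 = B
= 0xA81B


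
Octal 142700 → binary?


Each octal digit → 3 binary bits:
  1 = 001
  4 = 100
  2 = 010
  7 = 111
  0 = 000
  0 = 000
Concatenate: 001 100 010 111 000 000
= 001100010111000000


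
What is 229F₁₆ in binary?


Each hex digit → 4 binary bits:
  2 = 0010
  2 = 0010
  9 = 1001
  F = 1111
Concatenate: 0010 0010 1001 1111
= 0010001010011111


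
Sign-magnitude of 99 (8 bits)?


Sign bit: 0 (positive)
Magnitude: 99 = 1100011
= 01100011


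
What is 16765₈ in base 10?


Positional values:
Position 0: 5 × 8^0 = 5
Position 1: 6 × 8^1 = 48
Position 2: 7 × 8^2 = 448
Position 3: 6 × 8^3 = 3072
Position 4: 1 × 8^4 = 4096
Sum = 5 + 48 + 448 + 3072 + 4096
= 7669


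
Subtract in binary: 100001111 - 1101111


Align and subtract column by column (LSB to MSB, borrowing when needed):
  100001111
- 001101111
  ---------
  col 0: (1 - 0 borrow-in) - 1 → 1 - 1 = 0, borrow out 0
  col 1: (1 - 0 borrow-in) - 1 → 1 - 1 = 0, borrow out 0
  col 2: (1 - 0 borrow-in) - 1 → 1 - 1 = 0, borrow out 0
  col 3: (1 - 0 borrow-in) - 1 → 1 - 1 = 0, borrow out 0
  col 4: (0 - 0 borrow-in) - 0 → 0 - 0 = 0, borrow out 0
  col 5: (0 - 0 borrow-in) - 1 → borrow from next column: (0+2) - 1 = 1, borrow out 1
  col 6: (0 - 1 borrow-in) - 1 → borrow from next column: (-1+2) - 1 = 0, borrow out 1
  col 7: (0 - 1 borrow-in) - 0 → borrow from next column: (-1+2) - 0 = 1, borrow out 1
  col 8: (1 - 1 borrow-in) - 0 → 0 - 0 = 0, borrow out 0
Reading bits MSB→LSB: 010100000
Strip leading zeros: 10100000
= 10100000


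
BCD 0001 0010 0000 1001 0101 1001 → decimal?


Each 4-bit group → digit:
  0001 → 1
  0010 → 2
  0000 → 0
  1001 → 9
  0101 → 5
  1001 → 9
= 120959


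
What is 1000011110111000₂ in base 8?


Group into 3-bit groups: 001000011110111000
  001 = 1
  000 = 0
  011 = 3
  110 = 6
  111 = 7
  000 = 0
= 0o103670


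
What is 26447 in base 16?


Divide by 16 repeatedly:
26447 ÷ 16 = 1652 remainder 15 (F)
1652 ÷ 16 = 103 remainder 4 (4)
103 ÷ 16 = 6 remainder 7 (7)
6 ÷ 16 = 0 remainder 6 (6)
Reading remainders bottom-up:
= 0x674F


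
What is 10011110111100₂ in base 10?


Positional values:
Bit 2: 1 × 2^2 = 4
Bit 3: 1 × 2^3 = 8
Bit 4: 1 × 2^4 = 16
Bit 5: 1 × 2^5 = 32
Bit 7: 1 × 2^7 = 128
Bit 8: 1 × 2^8 = 256
Bit 9: 1 × 2^9 = 512
Bit 10: 1 × 2^10 = 1024
Bit 13: 1 × 2^13 = 8192
Sum = 4 + 8 + 16 + 32 + 128 + 256 + 512 + 1024 + 8192
= 10172


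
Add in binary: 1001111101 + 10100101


Align and add column by column (LSB to MSB, carry propagating):
  01001111101
+ 00010100101
  -----------
  col 0: 1 + 1 + 0 (carry in) = 2 → bit 0, carry out 1
  col 1: 0 + 0 + 1 (carry in) = 1 → bit 1, carry out 0
  col 2: 1 + 1 + 0 (carry in) = 2 → bit 0, carry out 1
  col 3: 1 + 0 + 1 (carry in) = 2 → bit 0, carry out 1
  col 4: 1 + 0 + 1 (carry in) = 2 → bit 0, carry out 1
  col 5: 1 + 1 + 1 (carry in) = 3 → bit 1, carry out 1
  col 6: 1 + 0 + 1 (carry in) = 2 → bit 0, carry out 1
  col 7: 0 + 1 + 1 (carry in) = 2 → bit 0, carry out 1
  col 8: 0 + 0 + 1 (carry in) = 1 → bit 1, carry out 0
  col 9: 1 + 0 + 0 (carry in) = 1 → bit 1, carry out 0
  col 10: 0 + 0 + 0 (carry in) = 0 → bit 0, carry out 0
Reading bits MSB→LSB: 01100100010
Strip leading zeros: 1100100010
= 1100100010


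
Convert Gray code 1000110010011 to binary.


Gray code: 1000110010011
MSB stays the same: 1
Each subsequent bit = prev_binary XOR current_gray:
  B[1] = 1 XOR 0 = 1
  B[2] = 1 XOR 0 = 1
  B[3] = 1 XOR 0 = 1
  B[4] = 1 XOR 1 = 0
  B[5] = 0 XOR 1 = 1
  B[6] = 1 XOR 0 = 1
  B[7] = 1 XOR 0 = 1
  B[8] = 1 XOR 1 = 0
  B[9] = 0 XOR 0 = 0
  B[10] = 0 XOR 0 = 0
  B[11] = 0 XOR 1 = 1
  B[12] = 1 XOR 1 = 0
= 1111011100010 (7906 decimal)


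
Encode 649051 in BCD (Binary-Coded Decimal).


Each digit → 4-bit binary:
  6 → 0110
  4 → 0100
  9 → 1001
  0 → 0000
  5 → 0101
  1 → 0001
= 0110 0100 1001 0000 0101 0001


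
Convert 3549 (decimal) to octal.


Divide by 8 repeatedly:
3549 ÷ 8 = 443 remainder 5
443 ÷ 8 = 55 remainder 3
55 ÷ 8 = 6 remainder 7
6 ÷ 8 = 0 remainder 6
Reading remainders bottom-up:
= 0o6735


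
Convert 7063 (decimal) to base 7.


Divide by 7 repeatedly:
7063 ÷ 7 = 1009 remainder 0
1009 ÷ 7 = 144 remainder 1
144 ÷ 7 = 20 remainder 4
20 ÷ 7 = 2 remainder 6
2 ÷ 7 = 0 remainder 2
Reading remainders bottom-up:
= 26410


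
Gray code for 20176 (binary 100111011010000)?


Binary: 100111011010000
Gray code: G = B XOR (B >> 1)
B >> 1 = 010011101101000
100111011010000 XOR 010011101101000:
  1 XOR 0 = 1
  0 XOR 1 = 1
  0 XOR 0 = 0
  1 XOR 0 = 1
  1 XOR 1 = 0
  1 XOR 1 = 0
  0 XOR 1 = 1
  1 XOR 0 = 1
  1 XOR 1 = 0
  0 XOR 1 = 1
  1 XOR 0 = 1
  0 XOR 1 = 1
  0 XOR 0 = 0
  0 XOR 0 = 0
  0 XOR 0 = 0
= 110100110111000


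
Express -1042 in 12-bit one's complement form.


Original: 010000010010
Invert all bits:
  bit 0: 0 → 1
  bit 1: 1 → 0
  bit 2: 0 → 1
  bit 3: 0 → 1
  bit 4: 0 → 1
  bit 5: 0 → 1
  bit 6: 0 → 1
  bit 7: 1 → 0
  bit 8: 0 → 1
  bit 9: 0 → 1
  bit 10: 1 → 0
  bit 11: 0 → 1
= 101111101101


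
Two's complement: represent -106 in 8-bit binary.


Original: 01101010
Step 1 - Invert all bits: 10010101
Step 2 - Add 1: 10010101 + 1
= 10010110 (represents -106)


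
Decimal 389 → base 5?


Divide by 5 repeatedly:
389 ÷ 5 = 77 remainder 4
77 ÷ 5 = 15 remainder 2
15 ÷ 5 = 3 remainder 0
3 ÷ 5 = 0 remainder 3
Reading remainders bottom-up:
= 3024


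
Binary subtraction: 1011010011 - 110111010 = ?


Align and subtract column by column (LSB to MSB, borrowing when needed):
  1011010011
- 0110111010
  ----------
  col 0: (1 - 0 borrow-in) - 0 → 1 - 0 = 1, borrow out 0
  col 1: (1 - 0 borrow-in) - 1 → 1 - 1 = 0, borrow out 0
  col 2: (0 - 0 borrow-in) - 0 → 0 - 0 = 0, borrow out 0
  col 3: (0 - 0 borrow-in) - 1 → borrow from next column: (0+2) - 1 = 1, borrow out 1
  col 4: (1 - 1 borrow-in) - 1 → borrow from next column: (0+2) - 1 = 1, borrow out 1
  col 5: (0 - 1 borrow-in) - 1 → borrow from next column: (-1+2) - 1 = 0, borrow out 1
  col 6: (1 - 1 borrow-in) - 0 → 0 - 0 = 0, borrow out 0
  col 7: (1 - 0 borrow-in) - 1 → 1 - 1 = 0, borrow out 0
  col 8: (0 - 0 borrow-in) - 1 → borrow from next column: (0+2) - 1 = 1, borrow out 1
  col 9: (1 - 1 borrow-in) - 0 → 0 - 0 = 0, borrow out 0
Reading bits MSB→LSB: 0100011001
Strip leading zeros: 100011001
= 100011001


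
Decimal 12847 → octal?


Divide by 8 repeatedly:
12847 ÷ 8 = 1605 remainder 7
1605 ÷ 8 = 200 remainder 5
200 ÷ 8 = 25 remainder 0
25 ÷ 8 = 3 remainder 1
3 ÷ 8 = 0 remainder 3
Reading remainders bottom-up:
= 0o31057


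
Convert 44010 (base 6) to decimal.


Positional values (base 6):
  0 × 6^0 = 0 × 1 = 0
  1 × 6^1 = 1 × 6 = 6
  0 × 6^2 = 0 × 36 = 0
  4 × 6^3 = 4 × 216 = 864
  4 × 6^4 = 4 × 1296 = 5184
Sum = 0 + 6 + 0 + 864 + 5184
= 6054


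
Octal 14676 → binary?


Each octal digit → 3 binary bits:
  1 = 001
  4 = 100
  6 = 110
  7 = 111
  6 = 110
Concatenate: 001 100 110 111 110
= 001100110111110


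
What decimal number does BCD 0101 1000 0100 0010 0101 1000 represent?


Each 4-bit group → digit:
  0101 → 5
  1000 → 8
  0100 → 4
  0010 → 2
  0101 → 5
  1000 → 8
= 584258


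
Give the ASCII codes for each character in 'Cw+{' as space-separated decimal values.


String: 'Cw+{'  (4 characters)
Per-character ASCII lookup:
  'C': uppercase starts at 65: 'C' = 65 + 2 = 67
  'w': lowercase starts at 97: 'w' = 97 + 22 = 119
  '+': special character: '+' = 43
  '{': special character: '{' = 123
= 67 119 43 123


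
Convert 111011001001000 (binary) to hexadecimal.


Group into 4-bit nibbles: 0111011001001000
  0111 = 7
  0110 = 6
  0100 = 4
  1000 = 8
= 0x7648


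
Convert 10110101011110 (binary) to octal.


Group into 3-bit groups: 010110101011110
  010 = 2
  110 = 6
  101 = 5
  011 = 3
  110 = 6
= 0o26536


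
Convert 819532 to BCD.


Each digit → 4-bit binary:
  8 → 1000
  1 → 0001
  9 → 1001
  5 → 0101
  3 → 0011
  2 → 0010
= 1000 0001 1001 0101 0011 0010


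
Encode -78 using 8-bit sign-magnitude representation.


Sign bit: 1 (negative)
Magnitude: 78 = 1001110
= 11001110


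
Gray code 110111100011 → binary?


Gray code: 110111100011
MSB stays the same: 1
Each subsequent bit = prev_binary XOR current_gray:
  B[1] = 1 XOR 1 = 0
  B[2] = 0 XOR 0 = 0
  B[3] = 0 XOR 1 = 1
  B[4] = 1 XOR 1 = 0
  B[5] = 0 XOR 1 = 1
  B[6] = 1 XOR 1 = 0
  B[7] = 0 XOR 0 = 0
  B[8] = 0 XOR 0 = 0
  B[9] = 0 XOR 0 = 0
  B[10] = 0 XOR 1 = 1
  B[11] = 1 XOR 1 = 0
= 100101000010 (2370 decimal)


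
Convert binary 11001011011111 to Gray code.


Binary: 11001011011111
Gray code: G = B XOR (B >> 1)
B >> 1 = 01100101101111
11001011011111 XOR 01100101101111:
  1 XOR 0 = 1
  1 XOR 1 = 0
  0 XOR 1 = 1
  0 XOR 0 = 0
  1 XOR 0 = 1
  0 XOR 1 = 1
  1 XOR 0 = 1
  1 XOR 1 = 0
  0 XOR 1 = 1
  1 XOR 0 = 1
  1 XOR 1 = 0
  1 XOR 1 = 0
  1 XOR 1 = 0
  1 XOR 1 = 0
= 10101110110000


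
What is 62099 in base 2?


Divide by 2 repeatedly:
62099 ÷ 2 = 31049 remainder 1
31049 ÷ 2 = 15524 remainder 1
15524 ÷ 2 = 7762 remainder 0
7762 ÷ 2 = 3881 remainder 0
3881 ÷ 2 = 1940 remainder 1
1940 ÷ 2 = 970 remainder 0
970 ÷ 2 = 485 remainder 0
485 ÷ 2 = 242 remainder 1
242 ÷ 2 = 121 remainder 0
121 ÷ 2 = 60 remainder 1
60 ÷ 2 = 30 remainder 0
30 ÷ 2 = 15 remainder 0
15 ÷ 2 = 7 remainder 1
7 ÷ 2 = 3 remainder 1
3 ÷ 2 = 1 remainder 1
1 ÷ 2 = 0 remainder 1
Reading remainders bottom-up:
= 1111001010010011


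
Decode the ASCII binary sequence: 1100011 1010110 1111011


Codes (binary): 1100011 1010110 1111011
Per-code ASCII lookup:
  1100011 = 99  (range 97-122: lowercase, 99 - 97 = 2) → 'c'
  1010110 = 86  (range 65-90: uppercase, 86 - 65 = 21) → 'V'
  1111011 = 123  (special character) → '{'
= 'cV{'


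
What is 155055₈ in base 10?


Positional values:
Position 0: 5 × 8^0 = 5
Position 1: 5 × 8^1 = 40
Position 2: 0 × 8^2 = 0
Position 3: 5 × 8^3 = 2560
Position 4: 5 × 8^4 = 20480
Position 5: 1 × 8^5 = 32768
Sum = 5 + 40 + 0 + 2560 + 20480 + 32768
= 55853


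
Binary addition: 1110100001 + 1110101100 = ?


Align and add column by column (LSB to MSB, carry propagating):
  01110100001
+ 01110101100
  -----------
  col 0: 1 + 0 + 0 (carry in) = 1 → bit 1, carry out 0
  col 1: 0 + 0 + 0 (carry in) = 0 → bit 0, carry out 0
  col 2: 0 + 1 + 0 (carry in) = 1 → bit 1, carry out 0
  col 3: 0 + 1 + 0 (carry in) = 1 → bit 1, carry out 0
  col 4: 0 + 0 + 0 (carry in) = 0 → bit 0, carry out 0
  col 5: 1 + 1 + 0 (carry in) = 2 → bit 0, carry out 1
  col 6: 0 + 0 + 1 (carry in) = 1 → bit 1, carry out 0
  col 7: 1 + 1 + 0 (carry in) = 2 → bit 0, carry out 1
  col 8: 1 + 1 + 1 (carry in) = 3 → bit 1, carry out 1
  col 9: 1 + 1 + 1 (carry in) = 3 → bit 1, carry out 1
  col 10: 0 + 0 + 1 (carry in) = 1 → bit 1, carry out 0
Reading bits MSB→LSB: 11101001101
Strip leading zeros: 11101001101
= 11101001101


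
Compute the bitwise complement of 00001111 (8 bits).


Original: 00001111
Invert all bits:
  bit 0: 0 → 1
  bit 1: 0 → 1
  bit 2: 0 → 1
  bit 3: 0 → 1
  bit 4: 1 → 0
  bit 5: 1 → 0
  bit 6: 1 → 0
  bit 7: 1 → 0
= 11110000


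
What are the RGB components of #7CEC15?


Hex: #7CEC15
R = 7C₁₆ = 124
G = EC₁₆ = 236
B = 15₁₆ = 21
= RGB(124, 236, 21)


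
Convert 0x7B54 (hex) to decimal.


Positional values:
Position 0: 4 × 16^0 = 4 × 1 = 4
Position 1: 5 × 16^1 = 5 × 16 = 80
Position 2: B × 16^2 = 11 × 256 = 2816
Position 3: 7 × 16^3 = 7 × 4096 = 28672
Sum = 4 + 80 + 2816 + 28672
= 31572


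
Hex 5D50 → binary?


Each hex digit → 4 binary bits:
  5 = 0101
  D = 1101
  5 = 0101
  0 = 0000
Concatenate: 0101 1101 0101 0000
= 0101110101010000


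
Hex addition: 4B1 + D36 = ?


Align and add column by column (LSB to MSB, each column mod 16 with carry):
  04B1
+ 0D36
  ----
  col 0: 1(1) + 6(6) + 0 (carry in) = 7 → 7(7), carry out 0
  col 1: B(11) + 3(3) + 0 (carry in) = 14 → E(14), carry out 0
  col 2: 4(4) + D(13) + 0 (carry in) = 17 → 1(1), carry out 1
  col 3: 0(0) + 0(0) + 1 (carry in) = 1 → 1(1), carry out 0
Reading digits MSB→LSB: 11E7
Strip leading zeros: 11E7
= 0x11E7


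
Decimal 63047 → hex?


Divide by 16 repeatedly:
63047 ÷ 16 = 3940 remainder 7 (7)
3940 ÷ 16 = 246 remainder 4 (4)
246 ÷ 16 = 15 remainder 6 (6)
15 ÷ 16 = 0 remainder 15 (F)
Reading remainders bottom-up:
= 0xF647


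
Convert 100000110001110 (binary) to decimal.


Positional values:
Bit 1: 1 × 2^1 = 2
Bit 2: 1 × 2^2 = 4
Bit 3: 1 × 2^3 = 8
Bit 7: 1 × 2^7 = 128
Bit 8: 1 × 2^8 = 256
Bit 14: 1 × 2^14 = 16384
Sum = 2 + 4 + 8 + 128 + 256 + 16384
= 16782


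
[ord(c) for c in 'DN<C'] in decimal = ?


String: 'DN<C'  (4 characters)
Per-character ASCII lookup:
  'D': uppercase starts at 65: 'D' = 65 + 3 = 68
  'N': uppercase starts at 65: 'N' = 65 + 13 = 78
  '<': special character: '<' = 60
  'C': uppercase starts at 65: 'C' = 65 + 2 = 67
= 68 78 60 67


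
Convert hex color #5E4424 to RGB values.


Hex: #5E4424
R = 5E₁₆ = 94
G = 44₁₆ = 68
B = 24₁₆ = 36
= RGB(94, 68, 36)


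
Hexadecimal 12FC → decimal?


Positional values:
Position 0: C × 16^0 = 12 × 1 = 12
Position 1: F × 16^1 = 15 × 16 = 240
Position 2: 2 × 16^2 = 2 × 256 = 512
Position 3: 1 × 16^3 = 1 × 4096 = 4096
Sum = 12 + 240 + 512 + 4096
= 4860


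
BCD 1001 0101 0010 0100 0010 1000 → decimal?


Each 4-bit group → digit:
  1001 → 9
  0101 → 5
  0010 → 2
  0100 → 4
  0010 → 2
  1000 → 8
= 952428


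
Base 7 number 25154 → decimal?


Positional values (base 7):
  4 × 7^0 = 4 × 1 = 4
  5 × 7^1 = 5 × 7 = 35
  1 × 7^2 = 1 × 49 = 49
  5 × 7^3 = 5 × 343 = 1715
  2 × 7^4 = 2 × 2401 = 4802
Sum = 4 + 35 + 49 + 1715 + 4802
= 6605


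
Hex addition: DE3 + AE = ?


Align and add column by column (LSB to MSB, each column mod 16 with carry):
  0DE3
+ 00AE
  ----
  col 0: 3(3) + E(14) + 0 (carry in) = 17 → 1(1), carry out 1
  col 1: E(14) + A(10) + 1 (carry in) = 25 → 9(9), carry out 1
  col 2: D(13) + 0(0) + 1 (carry in) = 14 → E(14), carry out 0
  col 3: 0(0) + 0(0) + 0 (carry in) = 0 → 0(0), carry out 0
Reading digits MSB→LSB: 0E91
Strip leading zeros: E91
= 0xE91


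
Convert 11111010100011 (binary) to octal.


Group into 3-bit groups: 011111010100011
  011 = 3
  111 = 7
  010 = 2
  100 = 4
  011 = 3
= 0o37243


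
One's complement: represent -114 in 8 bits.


Original: 01110010
Invert all bits:
  bit 0: 0 → 1
  bit 1: 1 → 0
  bit 2: 1 → 0
  bit 3: 1 → 0
  bit 4: 0 → 1
  bit 5: 0 → 1
  bit 6: 1 → 0
  bit 7: 0 → 1
= 10001101


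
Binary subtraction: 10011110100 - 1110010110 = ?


Align and subtract column by column (LSB to MSB, borrowing when needed):
  10011110100
- 01110010110
  -----------
  col 0: (0 - 0 borrow-in) - 0 → 0 - 0 = 0, borrow out 0
  col 1: (0 - 0 borrow-in) - 1 → borrow from next column: (0+2) - 1 = 1, borrow out 1
  col 2: (1 - 1 borrow-in) - 1 → borrow from next column: (0+2) - 1 = 1, borrow out 1
  col 3: (0 - 1 borrow-in) - 0 → borrow from next column: (-1+2) - 0 = 1, borrow out 1
  col 4: (1 - 1 borrow-in) - 1 → borrow from next column: (0+2) - 1 = 1, borrow out 1
  col 5: (1 - 1 borrow-in) - 0 → 0 - 0 = 0, borrow out 0
  col 6: (1 - 0 borrow-in) - 0 → 1 - 0 = 1, borrow out 0
  col 7: (1 - 0 borrow-in) - 1 → 1 - 1 = 0, borrow out 0
  col 8: (0 - 0 borrow-in) - 1 → borrow from next column: (0+2) - 1 = 1, borrow out 1
  col 9: (0 - 1 borrow-in) - 1 → borrow from next column: (-1+2) - 1 = 0, borrow out 1
  col 10: (1 - 1 borrow-in) - 0 → 0 - 0 = 0, borrow out 0
Reading bits MSB→LSB: 00101011110
Strip leading zeros: 101011110
= 101011110


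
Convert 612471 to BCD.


Each digit → 4-bit binary:
  6 → 0110
  1 → 0001
  2 → 0010
  4 → 0100
  7 → 0111
  1 → 0001
= 0110 0001 0010 0100 0111 0001


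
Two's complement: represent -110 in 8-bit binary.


Original: 01101110
Step 1 - Invert all bits: 10010001
Step 2 - Add 1: 10010001 + 1
= 10010010 (represents -110)


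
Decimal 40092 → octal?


Divide by 8 repeatedly:
40092 ÷ 8 = 5011 remainder 4
5011 ÷ 8 = 626 remainder 3
626 ÷ 8 = 78 remainder 2
78 ÷ 8 = 9 remainder 6
9 ÷ 8 = 1 remainder 1
1 ÷ 8 = 0 remainder 1
Reading remainders bottom-up:
= 0o116234


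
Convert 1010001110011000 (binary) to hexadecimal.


Group into 4-bit nibbles: 1010001110011000
  1010 = A
  0011 = 3
  1001 = 9
  1000 = 8
= 0xA398


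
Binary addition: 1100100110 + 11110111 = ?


Align and add column by column (LSB to MSB, carry propagating):
  01100100110
+ 00011110111
  -----------
  col 0: 0 + 1 + 0 (carry in) = 1 → bit 1, carry out 0
  col 1: 1 + 1 + 0 (carry in) = 2 → bit 0, carry out 1
  col 2: 1 + 1 + 1 (carry in) = 3 → bit 1, carry out 1
  col 3: 0 + 0 + 1 (carry in) = 1 → bit 1, carry out 0
  col 4: 0 + 1 + 0 (carry in) = 1 → bit 1, carry out 0
  col 5: 1 + 1 + 0 (carry in) = 2 → bit 0, carry out 1
  col 6: 0 + 1 + 1 (carry in) = 2 → bit 0, carry out 1
  col 7: 0 + 1 + 1 (carry in) = 2 → bit 0, carry out 1
  col 8: 1 + 0 + 1 (carry in) = 2 → bit 0, carry out 1
  col 9: 1 + 0 + 1 (carry in) = 2 → bit 0, carry out 1
  col 10: 0 + 0 + 1 (carry in) = 1 → bit 1, carry out 0
Reading bits MSB→LSB: 10000011101
Strip leading zeros: 10000011101
= 10000011101


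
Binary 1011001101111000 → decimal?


Positional values:
Bit 3: 1 × 2^3 = 8
Bit 4: 1 × 2^4 = 16
Bit 5: 1 × 2^5 = 32
Bit 6: 1 × 2^6 = 64
Bit 8: 1 × 2^8 = 256
Bit 9: 1 × 2^9 = 512
Bit 12: 1 × 2^12 = 4096
Bit 13: 1 × 2^13 = 8192
Bit 15: 1 × 2^15 = 32768
Sum = 8 + 16 + 32 + 64 + 256 + 512 + 4096 + 8192 + 32768
= 45944


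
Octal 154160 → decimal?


Positional values:
Position 0: 0 × 8^0 = 0
Position 1: 6 × 8^1 = 48
Position 2: 1 × 8^2 = 64
Position 3: 4 × 8^3 = 2048
Position 4: 5 × 8^4 = 20480
Position 5: 1 × 8^5 = 32768
Sum = 0 + 48 + 64 + 2048 + 20480 + 32768
= 55408


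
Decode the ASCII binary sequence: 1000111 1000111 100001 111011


Codes (binary): 1000111 1000111 100001 111011
Per-code ASCII lookup:
  1000111 = 71  (range 65-90: uppercase, 71 - 65 = 6) → 'G'
  1000111 = 71  (range 65-90: uppercase, 71 - 65 = 6) → 'G'
  100001 = 33  (special character) → '!'
  111011 = 59  (special character) → ';'
= 'GG!;'


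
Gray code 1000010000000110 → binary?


Gray code: 1000010000000110
MSB stays the same: 1
Each subsequent bit = prev_binary XOR current_gray:
  B[1] = 1 XOR 0 = 1
  B[2] = 1 XOR 0 = 1
  B[3] = 1 XOR 0 = 1
  B[4] = 1 XOR 0 = 1
  B[5] = 1 XOR 1 = 0
  B[6] = 0 XOR 0 = 0
  B[7] = 0 XOR 0 = 0
  B[8] = 0 XOR 0 = 0
  B[9] = 0 XOR 0 = 0
  B[10] = 0 XOR 0 = 0
  B[11] = 0 XOR 0 = 0
  B[12] = 0 XOR 0 = 0
  B[13] = 0 XOR 1 = 1
  B[14] = 1 XOR 1 = 0
  B[15] = 0 XOR 0 = 0
= 1111100000000100 (63492 decimal)


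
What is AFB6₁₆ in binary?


Each hex digit → 4 binary bits:
  A = 1010
  F = 1111
  B = 1011
  6 = 0110
Concatenate: 1010 1111 1011 0110
= 1010111110110110


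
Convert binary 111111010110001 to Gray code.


Binary: 111111010110001
Gray code: G = B XOR (B >> 1)
B >> 1 = 011111101011000
111111010110001 XOR 011111101011000:
  1 XOR 0 = 1
  1 XOR 1 = 0
  1 XOR 1 = 0
  1 XOR 1 = 0
  1 XOR 1 = 0
  1 XOR 1 = 0
  0 XOR 1 = 1
  1 XOR 0 = 1
  0 XOR 1 = 1
  1 XOR 0 = 1
  1 XOR 1 = 0
  0 XOR 1 = 1
  0 XOR 0 = 0
  0 XOR 0 = 0
  1 XOR 0 = 1
= 100000111101001


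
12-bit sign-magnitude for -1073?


Sign bit: 1 (negative)
Magnitude: 1073 = 10000110001
= 110000110001


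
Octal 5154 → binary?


Each octal digit → 3 binary bits:
  5 = 101
  1 = 001
  5 = 101
  4 = 100
Concatenate: 101 001 101 100
= 101001101100


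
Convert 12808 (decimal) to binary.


Divide by 2 repeatedly:
12808 ÷ 2 = 6404 remainder 0
6404 ÷ 2 = 3202 remainder 0
3202 ÷ 2 = 1601 remainder 0
1601 ÷ 2 = 800 remainder 1
800 ÷ 2 = 400 remainder 0
400 ÷ 2 = 200 remainder 0
200 ÷ 2 = 100 remainder 0
100 ÷ 2 = 50 remainder 0
50 ÷ 2 = 25 remainder 0
25 ÷ 2 = 12 remainder 1
12 ÷ 2 = 6 remainder 0
6 ÷ 2 = 3 remainder 0
3 ÷ 2 = 1 remainder 1
1 ÷ 2 = 0 remainder 1
Reading remainders bottom-up:
= 11001000001000


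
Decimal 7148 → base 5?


Divide by 5 repeatedly:
7148 ÷ 5 = 1429 remainder 3
1429 ÷ 5 = 285 remainder 4
285 ÷ 5 = 57 remainder 0
57 ÷ 5 = 11 remainder 2
11 ÷ 5 = 2 remainder 1
2 ÷ 5 = 0 remainder 2
Reading remainders bottom-up:
= 212043


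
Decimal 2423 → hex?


Divide by 16 repeatedly:
2423 ÷ 16 = 151 remainder 7 (7)
151 ÷ 16 = 9 remainder 7 (7)
9 ÷ 16 = 0 remainder 9 (9)
Reading remainders bottom-up:
= 0x977


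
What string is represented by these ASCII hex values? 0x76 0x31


Codes (hex): 0x76 0x31
Per-code ASCII lookup:
  0x76 = 118  (range 97-122: lowercase, 118 - 97 = 21) → 'v'
  0x31 = 49  (range 48-57: digits, 49 - 48 = 1) → '1'
= 'v1'


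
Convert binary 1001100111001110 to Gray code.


Binary: 1001100111001110
Gray code: G = B XOR (B >> 1)
B >> 1 = 0100110011100111
1001100111001110 XOR 0100110011100111:
  1 XOR 0 = 1
  0 XOR 1 = 1
  0 XOR 0 = 0
  1 XOR 0 = 1
  1 XOR 1 = 0
  0 XOR 1 = 1
  0 XOR 0 = 0
  1 XOR 0 = 1
  1 XOR 1 = 0
  1 XOR 1 = 0
  0 XOR 1 = 1
  0 XOR 0 = 0
  1 XOR 0 = 1
  1 XOR 1 = 0
  1 XOR 1 = 0
  0 XOR 1 = 1
= 1101010100101001


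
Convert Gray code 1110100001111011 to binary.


Gray code: 1110100001111011
MSB stays the same: 1
Each subsequent bit = prev_binary XOR current_gray:
  B[1] = 1 XOR 1 = 0
  B[2] = 0 XOR 1 = 1
  B[3] = 1 XOR 0 = 1
  B[4] = 1 XOR 1 = 0
  B[5] = 0 XOR 0 = 0
  B[6] = 0 XOR 0 = 0
  B[7] = 0 XOR 0 = 0
  B[8] = 0 XOR 0 = 0
  B[9] = 0 XOR 1 = 1
  B[10] = 1 XOR 1 = 0
  B[11] = 0 XOR 1 = 1
  B[12] = 1 XOR 1 = 0
  B[13] = 0 XOR 0 = 0
  B[14] = 0 XOR 1 = 1
  B[15] = 1 XOR 1 = 0
= 1011000001010010 (45138 decimal)


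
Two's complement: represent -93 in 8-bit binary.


Original: 01011101
Step 1 - Invert all bits: 10100010
Step 2 - Add 1: 10100010 + 1
= 10100011 (represents -93)


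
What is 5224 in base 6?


Divide by 6 repeatedly:
5224 ÷ 6 = 870 remainder 4
870 ÷ 6 = 145 remainder 0
145 ÷ 6 = 24 remainder 1
24 ÷ 6 = 4 remainder 0
4 ÷ 6 = 0 remainder 4
Reading remainders bottom-up:
= 40104


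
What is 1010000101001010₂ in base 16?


Group into 4-bit nibbles: 1010000101001010
  1010 = A
  0001 = 1
  0100 = 4
  1010 = A
= 0xA14A


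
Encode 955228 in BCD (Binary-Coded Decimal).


Each digit → 4-bit binary:
  9 → 1001
  5 → 0101
  5 → 0101
  2 → 0010
  2 → 0010
  8 → 1000
= 1001 0101 0101 0010 0010 1000


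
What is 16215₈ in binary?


Each octal digit → 3 binary bits:
  1 = 001
  6 = 110
  2 = 010
  1 = 001
  5 = 101
Concatenate: 001 110 010 001 101
= 001110010001101


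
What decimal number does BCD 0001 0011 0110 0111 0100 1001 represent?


Each 4-bit group → digit:
  0001 → 1
  0011 → 3
  0110 → 6
  0111 → 7
  0100 → 4
  1001 → 9
= 136749


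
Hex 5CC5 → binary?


Each hex digit → 4 binary bits:
  5 = 0101
  C = 1100
  C = 1100
  5 = 0101
Concatenate: 0101 1100 1100 0101
= 0101110011000101


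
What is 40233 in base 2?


Divide by 2 repeatedly:
40233 ÷ 2 = 20116 remainder 1
20116 ÷ 2 = 10058 remainder 0
10058 ÷ 2 = 5029 remainder 0
5029 ÷ 2 = 2514 remainder 1
2514 ÷ 2 = 1257 remainder 0
1257 ÷ 2 = 628 remainder 1
628 ÷ 2 = 314 remainder 0
314 ÷ 2 = 157 remainder 0
157 ÷ 2 = 78 remainder 1
78 ÷ 2 = 39 remainder 0
39 ÷ 2 = 19 remainder 1
19 ÷ 2 = 9 remainder 1
9 ÷ 2 = 4 remainder 1
4 ÷ 2 = 2 remainder 0
2 ÷ 2 = 1 remainder 0
1 ÷ 2 = 0 remainder 1
Reading remainders bottom-up:
= 1001110100101001


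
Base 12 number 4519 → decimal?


Positional values (base 12):
  9 × 12^0 = 9 × 1 = 9
  1 × 12^1 = 1 × 12 = 12
  5 × 12^2 = 5 × 144 = 720
  4 × 12^3 = 4 × 1728 = 6912
Sum = 9 + 12 + 720 + 6912
= 7653


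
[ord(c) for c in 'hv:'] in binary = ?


String: 'hv:'  (3 characters)
Per-character ASCII lookup:
  'h': lowercase starts at 97: 'h' = 97 + 7 = 104 → 1101000
  'v': lowercase starts at 97: 'v' = 97 + 21 = 118 → 1110110
  ':': special character: ':' = 58 → 111010
= 1101000 1110110 111010


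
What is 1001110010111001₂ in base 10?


Positional values:
Bit 0: 1 × 2^0 = 1
Bit 3: 1 × 2^3 = 8
Bit 4: 1 × 2^4 = 16
Bit 5: 1 × 2^5 = 32
Bit 7: 1 × 2^7 = 128
Bit 10: 1 × 2^10 = 1024
Bit 11: 1 × 2^11 = 2048
Bit 12: 1 × 2^12 = 4096
Bit 15: 1 × 2^15 = 32768
Sum = 1 + 8 + 16 + 32 + 128 + 1024 + 2048 + 4096 + 32768
= 40121


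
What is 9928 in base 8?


Divide by 8 repeatedly:
9928 ÷ 8 = 1241 remainder 0
1241 ÷ 8 = 155 remainder 1
155 ÷ 8 = 19 remainder 3
19 ÷ 8 = 2 remainder 3
2 ÷ 8 = 0 remainder 2
Reading remainders bottom-up:
= 0o23310


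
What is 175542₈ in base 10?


Positional values:
Position 0: 2 × 8^0 = 2
Position 1: 4 × 8^1 = 32
Position 2: 5 × 8^2 = 320
Position 3: 5 × 8^3 = 2560
Position 4: 7 × 8^4 = 28672
Position 5: 1 × 8^5 = 32768
Sum = 2 + 32 + 320 + 2560 + 28672 + 32768
= 64354


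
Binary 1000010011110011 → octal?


Group into 3-bit groups: 001000010011110011
  001 = 1
  000 = 0
  010 = 2
  011 = 3
  110 = 6
  011 = 3
= 0o102363


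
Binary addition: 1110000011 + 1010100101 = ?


Align and add column by column (LSB to MSB, carry propagating):
  01110000011
+ 01010100101
  -----------
  col 0: 1 + 1 + 0 (carry in) = 2 → bit 0, carry out 1
  col 1: 1 + 0 + 1 (carry in) = 2 → bit 0, carry out 1
  col 2: 0 + 1 + 1 (carry in) = 2 → bit 0, carry out 1
  col 3: 0 + 0 + 1 (carry in) = 1 → bit 1, carry out 0
  col 4: 0 + 0 + 0 (carry in) = 0 → bit 0, carry out 0
  col 5: 0 + 1 + 0 (carry in) = 1 → bit 1, carry out 0
  col 6: 0 + 0 + 0 (carry in) = 0 → bit 0, carry out 0
  col 7: 1 + 1 + 0 (carry in) = 2 → bit 0, carry out 1
  col 8: 1 + 0 + 1 (carry in) = 2 → bit 0, carry out 1
  col 9: 1 + 1 + 1 (carry in) = 3 → bit 1, carry out 1
  col 10: 0 + 0 + 1 (carry in) = 1 → bit 1, carry out 0
Reading bits MSB→LSB: 11000101000
Strip leading zeros: 11000101000
= 11000101000


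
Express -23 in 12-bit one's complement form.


Original: 000000010111
Invert all bits:
  bit 0: 0 → 1
  bit 1: 0 → 1
  bit 2: 0 → 1
  bit 3: 0 → 1
  bit 4: 0 → 1
  bit 5: 0 → 1
  bit 6: 0 → 1
  bit 7: 1 → 0
  bit 8: 0 → 1
  bit 9: 1 → 0
  bit 10: 1 → 0
  bit 11: 1 → 0
= 111111101000


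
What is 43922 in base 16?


Divide by 16 repeatedly:
43922 ÷ 16 = 2745 remainder 2 (2)
2745 ÷ 16 = 171 remainder 9 (9)
171 ÷ 16 = 10 remainder 11 (B)
10 ÷ 16 = 0 remainder 10 (A)
Reading remainders bottom-up:
= 0xAB92


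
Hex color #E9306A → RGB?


Hex: #E9306A
R = E9₁₆ = 233
G = 30₁₆ = 48
B = 6A₁₆ = 106
= RGB(233, 48, 106)


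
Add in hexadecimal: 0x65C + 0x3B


Align and add column by column (LSB to MSB, each column mod 16 with carry):
  065C
+ 003B
  ----
  col 0: C(12) + B(11) + 0 (carry in) = 23 → 7(7), carry out 1
  col 1: 5(5) + 3(3) + 1 (carry in) = 9 → 9(9), carry out 0
  col 2: 6(6) + 0(0) + 0 (carry in) = 6 → 6(6), carry out 0
  col 3: 0(0) + 0(0) + 0 (carry in) = 0 → 0(0), carry out 0
Reading digits MSB→LSB: 0697
Strip leading zeros: 697
= 0x697


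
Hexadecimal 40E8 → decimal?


Positional values:
Position 0: 8 × 16^0 = 8 × 1 = 8
Position 1: E × 16^1 = 14 × 16 = 224
Position 2: 0 × 16^2 = 0 × 256 = 0
Position 3: 4 × 16^3 = 4 × 4096 = 16384
Sum = 8 + 224 + 0 + 16384
= 16616


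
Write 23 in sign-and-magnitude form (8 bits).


Sign bit: 0 (positive)
Magnitude: 23 = 0010111
= 00010111


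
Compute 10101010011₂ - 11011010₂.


Align and subtract column by column (LSB to MSB, borrowing when needed):
  10101010011
- 00011011010
  -----------
  col 0: (1 - 0 borrow-in) - 0 → 1 - 0 = 1, borrow out 0
  col 1: (1 - 0 borrow-in) - 1 → 1 - 1 = 0, borrow out 0
  col 2: (0 - 0 borrow-in) - 0 → 0 - 0 = 0, borrow out 0
  col 3: (0 - 0 borrow-in) - 1 → borrow from next column: (0+2) - 1 = 1, borrow out 1
  col 4: (1 - 1 borrow-in) - 1 → borrow from next column: (0+2) - 1 = 1, borrow out 1
  col 5: (0 - 1 borrow-in) - 0 → borrow from next column: (-1+2) - 0 = 1, borrow out 1
  col 6: (1 - 1 borrow-in) - 1 → borrow from next column: (0+2) - 1 = 1, borrow out 1
  col 7: (0 - 1 borrow-in) - 1 → borrow from next column: (-1+2) - 1 = 0, borrow out 1
  col 8: (1 - 1 borrow-in) - 0 → 0 - 0 = 0, borrow out 0
  col 9: (0 - 0 borrow-in) - 0 → 0 - 0 = 0, borrow out 0
  col 10: (1 - 0 borrow-in) - 0 → 1 - 0 = 1, borrow out 0
Reading bits MSB→LSB: 10001111001
Strip leading zeros: 10001111001
= 10001111001


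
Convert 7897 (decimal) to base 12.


Divide by 12 repeatedly:
7897 ÷ 12 = 658 remainder 1
658 ÷ 12 = 54 remainder 10
54 ÷ 12 = 4 remainder 6
4 ÷ 12 = 0 remainder 4
Reading remainders bottom-up:
= 46A1


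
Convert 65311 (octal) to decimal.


Positional values:
Position 0: 1 × 8^0 = 1
Position 1: 1 × 8^1 = 8
Position 2: 3 × 8^2 = 192
Position 3: 5 × 8^3 = 2560
Position 4: 6 × 8^4 = 24576
Sum = 1 + 8 + 192 + 2560 + 24576
= 27337


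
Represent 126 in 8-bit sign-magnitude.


Sign bit: 0 (positive)
Magnitude: 126 = 1111110
= 01111110


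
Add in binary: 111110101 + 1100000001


Align and add column by column (LSB to MSB, carry propagating):
  00111110101
+ 01100000001
  -----------
  col 0: 1 + 1 + 0 (carry in) = 2 → bit 0, carry out 1
  col 1: 0 + 0 + 1 (carry in) = 1 → bit 1, carry out 0
  col 2: 1 + 0 + 0 (carry in) = 1 → bit 1, carry out 0
  col 3: 0 + 0 + 0 (carry in) = 0 → bit 0, carry out 0
  col 4: 1 + 0 + 0 (carry in) = 1 → bit 1, carry out 0
  col 5: 1 + 0 + 0 (carry in) = 1 → bit 1, carry out 0
  col 6: 1 + 0 + 0 (carry in) = 1 → bit 1, carry out 0
  col 7: 1 + 0 + 0 (carry in) = 1 → bit 1, carry out 0
  col 8: 1 + 1 + 0 (carry in) = 2 → bit 0, carry out 1
  col 9: 0 + 1 + 1 (carry in) = 2 → bit 0, carry out 1
  col 10: 0 + 0 + 1 (carry in) = 1 → bit 1, carry out 0
Reading bits MSB→LSB: 10011110110
Strip leading zeros: 10011110110
= 10011110110


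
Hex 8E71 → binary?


Each hex digit → 4 binary bits:
  8 = 1000
  E = 1110
  7 = 0111
  1 = 0001
Concatenate: 1000 1110 0111 0001
= 1000111001110001


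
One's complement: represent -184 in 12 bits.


Original: 000010111000
Invert all bits:
  bit 0: 0 → 1
  bit 1: 0 → 1
  bit 2: 0 → 1
  bit 3: 0 → 1
  bit 4: 1 → 0
  bit 5: 0 → 1
  bit 6: 1 → 0
  bit 7: 1 → 0
  bit 8: 1 → 0
  bit 9: 0 → 1
  bit 10: 0 → 1
  bit 11: 0 → 1
= 111101000111


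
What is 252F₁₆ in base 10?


Positional values:
Position 0: F × 16^0 = 15 × 1 = 15
Position 1: 2 × 16^1 = 2 × 16 = 32
Position 2: 5 × 16^2 = 5 × 256 = 1280
Position 3: 2 × 16^3 = 2 × 4096 = 8192
Sum = 15 + 32 + 1280 + 8192
= 9519


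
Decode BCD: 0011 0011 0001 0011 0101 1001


Each 4-bit group → digit:
  0011 → 3
  0011 → 3
  0001 → 1
  0011 → 3
  0101 → 5
  1001 → 9
= 331359


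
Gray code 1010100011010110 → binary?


Gray code: 1010100011010110
MSB stays the same: 1
Each subsequent bit = prev_binary XOR current_gray:
  B[1] = 1 XOR 0 = 1
  B[2] = 1 XOR 1 = 0
  B[3] = 0 XOR 0 = 0
  B[4] = 0 XOR 1 = 1
  B[5] = 1 XOR 0 = 1
  B[6] = 1 XOR 0 = 1
  B[7] = 1 XOR 0 = 1
  B[8] = 1 XOR 1 = 0
  B[9] = 0 XOR 1 = 1
  B[10] = 1 XOR 0 = 1
  B[11] = 1 XOR 1 = 0
  B[12] = 0 XOR 0 = 0
  B[13] = 0 XOR 1 = 1
  B[14] = 1 XOR 1 = 0
  B[15] = 0 XOR 0 = 0
= 1100111101100100 (53092 decimal)


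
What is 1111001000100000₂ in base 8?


Group into 3-bit groups: 001111001000100000
  001 = 1
  111 = 7
  001 = 1
  000 = 0
  100 = 4
  000 = 0
= 0o171040


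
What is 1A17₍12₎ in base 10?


Positional values (base 12):
  7 × 12^0 = 7 × 1 = 7
  1 × 12^1 = 1 × 12 = 12
  A × 12^2 = 10 × 144 = 1440
  1 × 12^3 = 1 × 1728 = 1728
Sum = 7 + 12 + 1440 + 1728
= 3187


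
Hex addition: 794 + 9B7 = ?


Align and add column by column (LSB to MSB, each column mod 16 with carry):
  0794
+ 09B7
  ----
  col 0: 4(4) + 7(7) + 0 (carry in) = 11 → B(11), carry out 0
  col 1: 9(9) + B(11) + 0 (carry in) = 20 → 4(4), carry out 1
  col 2: 7(7) + 9(9) + 1 (carry in) = 17 → 1(1), carry out 1
  col 3: 0(0) + 0(0) + 1 (carry in) = 1 → 1(1), carry out 0
Reading digits MSB→LSB: 114B
Strip leading zeros: 114B
= 0x114B


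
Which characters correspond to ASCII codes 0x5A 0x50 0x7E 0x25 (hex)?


Codes (hex): 0x5A 0x50 0x7E 0x25
Per-code ASCII lookup:
  0x5A = 90  (range 65-90: uppercase, 90 - 65 = 25) → 'Z'
  0x50 = 80  (range 65-90: uppercase, 80 - 65 = 15) → 'P'
  0x7E = 126  (special character) → '~'
  0x25 = 37  (special character) → '%'
= 'ZP~%'


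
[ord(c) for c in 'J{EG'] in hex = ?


String: 'J{EG'  (4 characters)
Per-character ASCII lookup:
  'J': uppercase starts at 65: 'J' = 65 + 9 = 74 → 0x4A
  '{': special character: '{' = 123 → 0x7B
  'E': uppercase starts at 65: 'E' = 65 + 4 = 69 → 0x45
  'G': uppercase starts at 65: 'G' = 65 + 6 = 71 → 0x47
= 0x4A 0x7B 0x45 0x47


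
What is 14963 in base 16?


Divide by 16 repeatedly:
14963 ÷ 16 = 935 remainder 3 (3)
935 ÷ 16 = 58 remainder 7 (7)
58 ÷ 16 = 3 remainder 10 (A)
3 ÷ 16 = 0 remainder 3 (3)
Reading remainders bottom-up:
= 0x3A73


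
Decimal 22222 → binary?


Divide by 2 repeatedly:
22222 ÷ 2 = 11111 remainder 0
11111 ÷ 2 = 5555 remainder 1
5555 ÷ 2 = 2777 remainder 1
2777 ÷ 2 = 1388 remainder 1
1388 ÷ 2 = 694 remainder 0
694 ÷ 2 = 347 remainder 0
347 ÷ 2 = 173 remainder 1
173 ÷ 2 = 86 remainder 1
86 ÷ 2 = 43 remainder 0
43 ÷ 2 = 21 remainder 1
21 ÷ 2 = 10 remainder 1
10 ÷ 2 = 5 remainder 0
5 ÷ 2 = 2 remainder 1
2 ÷ 2 = 1 remainder 0
1 ÷ 2 = 0 remainder 1
Reading remainders bottom-up:
= 101011011001110


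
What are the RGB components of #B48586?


Hex: #B48586
R = B4₁₆ = 180
G = 85₁₆ = 133
B = 86₁₆ = 134
= RGB(180, 133, 134)


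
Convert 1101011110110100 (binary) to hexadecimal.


Group into 4-bit nibbles: 1101011110110100
  1101 = D
  0111 = 7
  1011 = B
  0100 = 4
= 0xD7B4


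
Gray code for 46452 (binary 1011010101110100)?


Binary: 1011010101110100
Gray code: G = B XOR (B >> 1)
B >> 1 = 0101101010111010
1011010101110100 XOR 0101101010111010:
  1 XOR 0 = 1
  0 XOR 1 = 1
  1 XOR 0 = 1
  1 XOR 1 = 0
  0 XOR 1 = 1
  1 XOR 0 = 1
  0 XOR 1 = 1
  1 XOR 0 = 1
  0 XOR 1 = 1
  1 XOR 0 = 1
  1 XOR 1 = 0
  1 XOR 1 = 0
  0 XOR 1 = 1
  1 XOR 0 = 1
  0 XOR 1 = 1
  0 XOR 0 = 0
= 1110111111001110


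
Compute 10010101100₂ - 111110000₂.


Align and subtract column by column (LSB to MSB, borrowing when needed):
  10010101100
- 00111110000
  -----------
  col 0: (0 - 0 borrow-in) - 0 → 0 - 0 = 0, borrow out 0
  col 1: (0 - 0 borrow-in) - 0 → 0 - 0 = 0, borrow out 0
  col 2: (1 - 0 borrow-in) - 0 → 1 - 0 = 1, borrow out 0
  col 3: (1 - 0 borrow-in) - 0 → 1 - 0 = 1, borrow out 0
  col 4: (0 - 0 borrow-in) - 1 → borrow from next column: (0+2) - 1 = 1, borrow out 1
  col 5: (1 - 1 borrow-in) - 1 → borrow from next column: (0+2) - 1 = 1, borrow out 1
  col 6: (0 - 1 borrow-in) - 1 → borrow from next column: (-1+2) - 1 = 0, borrow out 1
  col 7: (1 - 1 borrow-in) - 1 → borrow from next column: (0+2) - 1 = 1, borrow out 1
  col 8: (0 - 1 borrow-in) - 1 → borrow from next column: (-1+2) - 1 = 0, borrow out 1
  col 9: (0 - 1 borrow-in) - 0 → borrow from next column: (-1+2) - 0 = 1, borrow out 1
  col 10: (1 - 1 borrow-in) - 0 → 0 - 0 = 0, borrow out 0
Reading bits MSB→LSB: 01010111100
Strip leading zeros: 1010111100
= 1010111100


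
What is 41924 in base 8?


Divide by 8 repeatedly:
41924 ÷ 8 = 5240 remainder 4
5240 ÷ 8 = 655 remainder 0
655 ÷ 8 = 81 remainder 7
81 ÷ 8 = 10 remainder 1
10 ÷ 8 = 1 remainder 2
1 ÷ 8 = 0 remainder 1
Reading remainders bottom-up:
= 0o121704


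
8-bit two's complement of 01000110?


Original: 01000110
Step 1 - Invert all bits: 10111001
Step 2 - Add 1: 10111001 + 1
= 10111010 (represents -70)


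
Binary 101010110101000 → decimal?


Positional values:
Bit 3: 1 × 2^3 = 8
Bit 5: 1 × 2^5 = 32
Bit 7: 1 × 2^7 = 128
Bit 8: 1 × 2^8 = 256
Bit 10: 1 × 2^10 = 1024
Bit 12: 1 × 2^12 = 4096
Bit 14: 1 × 2^14 = 16384
Sum = 8 + 32 + 128 + 256 + 1024 + 4096 + 16384
= 21928


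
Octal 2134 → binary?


Each octal digit → 3 binary bits:
  2 = 010
  1 = 001
  3 = 011
  4 = 100
Concatenate: 010 001 011 100
= 010001011100


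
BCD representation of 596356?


Each digit → 4-bit binary:
  5 → 0101
  9 → 1001
  6 → 0110
  3 → 0011
  5 → 0101
  6 → 0110
= 0101 1001 0110 0011 0101 0110


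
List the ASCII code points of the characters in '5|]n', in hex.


String: '5|]n'  (4 characters)
Per-character ASCII lookup:
  '5': digits start at 48: '5' = 48 + 5 = 53 → 0x35
  '|': special character: '|' = 124 → 0x7C
  ']': special character: ']' = 93 → 0x5D
  'n': lowercase starts at 97: 'n' = 97 + 13 = 110 → 0x6E
= 0x35 0x7C 0x5D 0x6E


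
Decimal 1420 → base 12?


Divide by 12 repeatedly:
1420 ÷ 12 = 118 remainder 4
118 ÷ 12 = 9 remainder 10
9 ÷ 12 = 0 remainder 9
Reading remainders bottom-up:
= 9A4


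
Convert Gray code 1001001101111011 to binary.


Gray code: 1001001101111011
MSB stays the same: 1
Each subsequent bit = prev_binary XOR current_gray:
  B[1] = 1 XOR 0 = 1
  B[2] = 1 XOR 0 = 1
  B[3] = 1 XOR 1 = 0
  B[4] = 0 XOR 0 = 0
  B[5] = 0 XOR 0 = 0
  B[6] = 0 XOR 1 = 1
  B[7] = 1 XOR 1 = 0
  B[8] = 0 XOR 0 = 0
  B[9] = 0 XOR 1 = 1
  B[10] = 1 XOR 1 = 0
  B[11] = 0 XOR 1 = 1
  B[12] = 1 XOR 1 = 0
  B[13] = 0 XOR 0 = 0
  B[14] = 0 XOR 1 = 1
  B[15] = 1 XOR 1 = 0
= 1110001001010010 (57938 decimal)
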